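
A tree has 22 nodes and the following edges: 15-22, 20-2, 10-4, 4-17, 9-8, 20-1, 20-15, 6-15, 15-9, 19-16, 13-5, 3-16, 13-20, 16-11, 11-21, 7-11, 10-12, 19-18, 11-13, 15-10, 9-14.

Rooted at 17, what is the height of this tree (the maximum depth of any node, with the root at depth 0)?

18 sits deepest: 17–4–10–15–20–13–11–16–19–18 — 9 edges from the root.

9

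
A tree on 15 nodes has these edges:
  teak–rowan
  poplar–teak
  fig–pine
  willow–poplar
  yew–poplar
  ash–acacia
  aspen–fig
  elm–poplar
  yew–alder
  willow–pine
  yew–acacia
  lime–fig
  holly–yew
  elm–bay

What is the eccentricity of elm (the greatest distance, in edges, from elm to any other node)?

A farthest node from elm is aspen (lime also at distance 5).
The path elm – poplar – willow – pine – fig – aspen has 5 edges.

5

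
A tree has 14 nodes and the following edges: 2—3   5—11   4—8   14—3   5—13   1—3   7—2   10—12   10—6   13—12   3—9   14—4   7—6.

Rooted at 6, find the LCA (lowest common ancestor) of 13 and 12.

12

Ancestors of 13 (toward the root): 13, 12, 10, 6.
Ancestors of 12: 12, 10, 6.
The deepest node appearing in both lists is 12.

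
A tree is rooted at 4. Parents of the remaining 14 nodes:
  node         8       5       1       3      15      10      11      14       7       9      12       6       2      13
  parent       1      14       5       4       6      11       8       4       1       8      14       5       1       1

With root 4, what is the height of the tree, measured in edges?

6

A deepest node is 10, reached by 4–14–5–1–8–11–10.
That path has 6 edges, so the height is 6.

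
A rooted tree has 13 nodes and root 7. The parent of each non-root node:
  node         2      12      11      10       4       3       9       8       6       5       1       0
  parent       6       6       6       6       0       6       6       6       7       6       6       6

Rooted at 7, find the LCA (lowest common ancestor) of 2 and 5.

6

Ancestors of 2 (toward the root): 2, 6, 7.
Ancestors of 5: 5, 6, 7.
The deepest node appearing in both lists is 6.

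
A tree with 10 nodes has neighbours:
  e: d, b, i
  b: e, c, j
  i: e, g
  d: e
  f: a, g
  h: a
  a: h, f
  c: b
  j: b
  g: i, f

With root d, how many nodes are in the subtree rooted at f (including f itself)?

3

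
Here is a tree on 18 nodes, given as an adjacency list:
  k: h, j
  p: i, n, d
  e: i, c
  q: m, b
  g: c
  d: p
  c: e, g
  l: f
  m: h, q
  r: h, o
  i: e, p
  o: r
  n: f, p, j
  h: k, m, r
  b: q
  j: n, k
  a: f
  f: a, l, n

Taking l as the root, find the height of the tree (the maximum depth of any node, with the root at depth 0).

b sits deepest: l–f–n–j–k–h–m–q–b — 8 edges from the root.

8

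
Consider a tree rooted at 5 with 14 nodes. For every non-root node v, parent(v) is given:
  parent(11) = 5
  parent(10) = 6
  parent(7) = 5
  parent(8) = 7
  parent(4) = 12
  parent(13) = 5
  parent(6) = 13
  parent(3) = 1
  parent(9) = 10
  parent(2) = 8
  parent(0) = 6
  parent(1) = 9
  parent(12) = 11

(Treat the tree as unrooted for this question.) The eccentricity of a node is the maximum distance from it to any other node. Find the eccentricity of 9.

Distances from 9 peak at 7, attained at 4 (2 also at distance 7).
9-10-6-13-5-11-12-4

7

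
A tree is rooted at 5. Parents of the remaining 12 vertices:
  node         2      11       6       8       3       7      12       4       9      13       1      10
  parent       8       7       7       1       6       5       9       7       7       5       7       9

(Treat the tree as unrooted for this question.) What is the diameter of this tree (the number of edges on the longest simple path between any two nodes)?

Starting from 2, a farthest node is 10 at distance 5.
One longest path: 2 - 8 - 1 - 7 - 9 - 10.
So the diameter is 5.

5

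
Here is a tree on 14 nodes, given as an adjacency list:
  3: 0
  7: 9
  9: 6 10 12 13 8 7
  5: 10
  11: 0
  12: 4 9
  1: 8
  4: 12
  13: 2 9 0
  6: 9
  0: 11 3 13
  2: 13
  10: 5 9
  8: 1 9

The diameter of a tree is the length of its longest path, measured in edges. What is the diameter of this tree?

5

BFS from 3 reaches 4 last, at distance 5; BFS from 4 confirms no node is farther.
Path: 3 – 0 – 13 – 9 – 12 – 4.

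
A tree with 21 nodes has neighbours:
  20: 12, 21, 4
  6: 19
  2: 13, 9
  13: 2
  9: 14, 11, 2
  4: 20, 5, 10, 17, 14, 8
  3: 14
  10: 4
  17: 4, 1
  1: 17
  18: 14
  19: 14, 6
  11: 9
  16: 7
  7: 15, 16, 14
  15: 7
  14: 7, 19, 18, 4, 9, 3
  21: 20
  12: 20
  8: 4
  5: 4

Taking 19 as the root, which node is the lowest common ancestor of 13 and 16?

14

Ancestors of 13 (toward the root): 13, 2, 9, 14, 19.
Ancestors of 16: 16, 7, 14, 19.
The deepest node appearing in both lists is 14.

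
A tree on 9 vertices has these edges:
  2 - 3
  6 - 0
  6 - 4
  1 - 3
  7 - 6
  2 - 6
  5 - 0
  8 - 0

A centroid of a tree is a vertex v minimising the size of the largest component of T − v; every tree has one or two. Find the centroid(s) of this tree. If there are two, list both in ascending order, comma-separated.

6

If 6 is removed the pieces have sizes 3, 3, 1, 1, all ≤ ⌊9/2⌋ = 4.
Every other node leaves some component of size > 4, so the centroid is unique.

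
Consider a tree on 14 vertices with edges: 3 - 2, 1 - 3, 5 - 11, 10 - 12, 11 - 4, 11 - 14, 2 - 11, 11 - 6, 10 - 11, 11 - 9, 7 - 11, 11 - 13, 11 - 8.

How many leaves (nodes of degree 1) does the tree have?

The leaves are 1, 4, 5, 6, 7, 8, 9, 12, 13, 14.
That is 10 leaves.

10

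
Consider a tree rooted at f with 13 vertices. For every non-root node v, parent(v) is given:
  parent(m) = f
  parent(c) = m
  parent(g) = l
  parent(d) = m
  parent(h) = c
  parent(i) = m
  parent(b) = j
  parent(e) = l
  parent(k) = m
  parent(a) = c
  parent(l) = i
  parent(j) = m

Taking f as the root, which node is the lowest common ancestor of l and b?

m

Ancestors of l (toward the root): l, i, m, f.
Ancestors of b: b, j, m, f.
The deepest node appearing in both lists is m.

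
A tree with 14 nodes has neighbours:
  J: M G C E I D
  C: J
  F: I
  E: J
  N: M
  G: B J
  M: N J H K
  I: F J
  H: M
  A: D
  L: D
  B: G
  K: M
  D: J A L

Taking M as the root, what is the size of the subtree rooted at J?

10

The subtree rooted at J contains: J, E, I, D, G, C, F, A, L, B — 10 nodes.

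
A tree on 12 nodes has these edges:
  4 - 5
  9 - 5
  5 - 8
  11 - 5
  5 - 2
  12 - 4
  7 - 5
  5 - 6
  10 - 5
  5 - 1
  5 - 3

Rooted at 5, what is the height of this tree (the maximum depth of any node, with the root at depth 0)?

2

12 sits deepest: 5–4–12 — 2 edges from the root.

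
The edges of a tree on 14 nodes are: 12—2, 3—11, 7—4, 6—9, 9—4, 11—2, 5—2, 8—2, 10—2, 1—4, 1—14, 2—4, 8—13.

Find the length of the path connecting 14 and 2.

Walking from 14: 14 - 1 - 4 - 2. Length 3.

3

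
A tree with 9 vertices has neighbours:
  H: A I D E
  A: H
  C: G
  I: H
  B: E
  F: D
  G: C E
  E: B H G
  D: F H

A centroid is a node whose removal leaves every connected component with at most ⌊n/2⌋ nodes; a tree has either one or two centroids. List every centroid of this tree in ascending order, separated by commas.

H

Removing H splits the tree into components of sizes 4, 2, 1, 1; the largest is 4 ≤ ⌊9/2⌋ = 4.
Every other node leaves some component of size > 4, so the centroid is unique.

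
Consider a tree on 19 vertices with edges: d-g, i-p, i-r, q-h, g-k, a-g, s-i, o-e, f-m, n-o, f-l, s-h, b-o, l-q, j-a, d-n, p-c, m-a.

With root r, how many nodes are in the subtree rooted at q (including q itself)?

13

q's subtree: {q, l, f, m, a, j, g, d, k, n, o, e, b}, size 13.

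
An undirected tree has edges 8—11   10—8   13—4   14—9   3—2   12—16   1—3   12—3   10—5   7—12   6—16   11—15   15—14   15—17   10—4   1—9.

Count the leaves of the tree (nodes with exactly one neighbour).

6

Exactly 6 nodes have a single neighbour: 2, 5, 6, 7, 13, 17.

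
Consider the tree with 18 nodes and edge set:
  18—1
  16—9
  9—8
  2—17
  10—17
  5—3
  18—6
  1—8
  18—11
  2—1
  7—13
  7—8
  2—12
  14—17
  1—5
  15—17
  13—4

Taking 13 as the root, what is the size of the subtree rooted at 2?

6

Descendants of 2 (including itself): 2, 17, 12, 15, 14, 10. That's 6.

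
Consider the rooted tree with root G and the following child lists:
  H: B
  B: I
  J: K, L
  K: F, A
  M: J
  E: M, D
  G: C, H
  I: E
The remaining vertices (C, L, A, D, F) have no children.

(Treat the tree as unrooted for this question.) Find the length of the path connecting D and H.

4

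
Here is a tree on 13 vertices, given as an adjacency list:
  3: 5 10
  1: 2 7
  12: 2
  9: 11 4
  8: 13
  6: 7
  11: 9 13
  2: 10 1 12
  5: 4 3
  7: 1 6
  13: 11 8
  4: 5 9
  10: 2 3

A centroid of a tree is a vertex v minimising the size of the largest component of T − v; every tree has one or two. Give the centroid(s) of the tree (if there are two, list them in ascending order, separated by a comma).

Delete 3: the remaining components have sizes 6, 6. Max 6 ≤ 6, so 3 is a centroid.
No neighbour of 3 does as well, so 3 is the unique centroid.

3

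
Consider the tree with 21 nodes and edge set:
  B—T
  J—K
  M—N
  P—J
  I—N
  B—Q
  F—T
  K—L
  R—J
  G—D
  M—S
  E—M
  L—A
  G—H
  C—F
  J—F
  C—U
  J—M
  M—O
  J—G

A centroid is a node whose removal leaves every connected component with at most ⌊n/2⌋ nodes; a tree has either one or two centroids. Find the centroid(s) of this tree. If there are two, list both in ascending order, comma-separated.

J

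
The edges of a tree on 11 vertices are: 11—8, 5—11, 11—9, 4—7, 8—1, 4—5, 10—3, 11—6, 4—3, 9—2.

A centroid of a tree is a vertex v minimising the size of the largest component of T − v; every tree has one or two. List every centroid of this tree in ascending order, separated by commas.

If 11 is removed the pieces have sizes 5, 2, 2, 1, all ≤ ⌊11/2⌋ = 5.
No neighbour of 11 does as well, so 11 is the unique centroid.

11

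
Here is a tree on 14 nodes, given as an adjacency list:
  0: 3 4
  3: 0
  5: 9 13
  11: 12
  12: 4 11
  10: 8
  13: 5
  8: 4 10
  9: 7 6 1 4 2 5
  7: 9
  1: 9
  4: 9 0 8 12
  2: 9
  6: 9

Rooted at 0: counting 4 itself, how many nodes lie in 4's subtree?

12

Descendants of 4 (including itself): 4, 9, 8, 12, 7, 2, 1, 5, 6, 10, 11, 13. That's 12.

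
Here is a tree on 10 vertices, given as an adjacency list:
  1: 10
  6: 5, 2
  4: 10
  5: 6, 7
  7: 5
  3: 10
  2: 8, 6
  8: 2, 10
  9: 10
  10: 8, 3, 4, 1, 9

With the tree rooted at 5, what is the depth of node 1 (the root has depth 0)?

5

Path from 5 to 1: 5 – 6 – 2 – 8 – 10 – 1, which has 5 edges.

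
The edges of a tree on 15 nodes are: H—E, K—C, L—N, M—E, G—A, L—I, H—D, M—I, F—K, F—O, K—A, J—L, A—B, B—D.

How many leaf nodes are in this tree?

5

Degree-1 nodes: C, G, J, N, O — 5 of them.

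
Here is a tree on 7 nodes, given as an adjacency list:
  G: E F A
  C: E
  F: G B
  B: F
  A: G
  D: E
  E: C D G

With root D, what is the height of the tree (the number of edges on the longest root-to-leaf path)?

4

The longest root-to-leaf path is D–E–G–F–B (4 edges).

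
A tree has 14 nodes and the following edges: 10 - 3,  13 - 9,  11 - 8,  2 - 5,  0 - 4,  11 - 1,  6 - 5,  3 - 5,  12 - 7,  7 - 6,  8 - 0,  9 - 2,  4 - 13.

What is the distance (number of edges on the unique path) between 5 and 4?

4

5 - 2 - 9 - 13 - 4: 4 edges.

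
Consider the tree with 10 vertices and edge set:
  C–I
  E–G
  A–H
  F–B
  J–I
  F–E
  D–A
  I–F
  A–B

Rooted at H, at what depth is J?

5

Path from H to J: H → A → B → F → I → J, which has 5 edges.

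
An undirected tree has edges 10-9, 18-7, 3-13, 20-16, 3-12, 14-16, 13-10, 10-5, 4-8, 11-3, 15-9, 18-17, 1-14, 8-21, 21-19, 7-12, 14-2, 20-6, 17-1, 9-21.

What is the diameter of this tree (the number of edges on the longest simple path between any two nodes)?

15

BFS from 6 reaches 4 last, at distance 15; BFS from 4 confirms no node is farther.
Path: 6-20-16-14-1-17-18-7-12-3-13-10-9-21-8-4.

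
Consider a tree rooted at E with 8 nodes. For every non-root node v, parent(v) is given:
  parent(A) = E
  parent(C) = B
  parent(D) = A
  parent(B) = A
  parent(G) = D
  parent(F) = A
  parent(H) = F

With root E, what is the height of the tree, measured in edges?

3

C sits deepest: E–A–B–C — 3 edges from the root.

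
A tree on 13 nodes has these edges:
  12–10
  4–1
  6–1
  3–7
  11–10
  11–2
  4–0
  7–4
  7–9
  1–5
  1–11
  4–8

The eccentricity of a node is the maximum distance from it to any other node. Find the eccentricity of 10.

5

The node farthest from 10 is 3 (9 also at distance 5), via 10-11-1-4-7-3 — 5 edges.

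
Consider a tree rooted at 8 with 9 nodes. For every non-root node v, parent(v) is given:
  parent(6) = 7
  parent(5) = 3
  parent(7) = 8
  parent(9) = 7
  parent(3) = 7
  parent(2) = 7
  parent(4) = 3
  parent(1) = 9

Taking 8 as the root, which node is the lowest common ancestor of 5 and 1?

Path 5→root: 5 3 7 8; path 1→root: 1 9 7 8.
First common node: 7.

7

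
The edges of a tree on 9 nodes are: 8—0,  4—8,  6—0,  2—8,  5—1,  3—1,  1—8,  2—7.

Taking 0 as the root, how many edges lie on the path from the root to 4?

2

0–8–4 — 2 edges.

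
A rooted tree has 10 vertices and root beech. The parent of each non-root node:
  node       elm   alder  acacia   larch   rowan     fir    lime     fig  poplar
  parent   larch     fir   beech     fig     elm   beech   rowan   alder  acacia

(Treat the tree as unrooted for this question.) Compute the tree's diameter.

9

A longest path is lime-rowan-elm-larch-fig-alder-fir-beech-acacia-poplar, with 9 edges.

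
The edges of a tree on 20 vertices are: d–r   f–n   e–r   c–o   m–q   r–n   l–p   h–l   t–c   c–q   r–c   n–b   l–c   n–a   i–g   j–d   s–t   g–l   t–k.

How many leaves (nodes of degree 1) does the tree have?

The leaves are a, b, e, f, h, i, j, k, m, o, p, s.
That is 12 leaves.

12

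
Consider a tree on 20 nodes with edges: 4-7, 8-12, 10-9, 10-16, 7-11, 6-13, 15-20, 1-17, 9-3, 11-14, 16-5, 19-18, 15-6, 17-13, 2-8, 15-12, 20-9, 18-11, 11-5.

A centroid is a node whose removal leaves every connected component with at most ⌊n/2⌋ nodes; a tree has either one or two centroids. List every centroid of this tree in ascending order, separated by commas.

9

If 9 is removed the pieces have sizes 9, 9, 1, all ≤ ⌊20/2⌋ = 10.
No neighbour of 9 does as well, so 9 is the unique centroid.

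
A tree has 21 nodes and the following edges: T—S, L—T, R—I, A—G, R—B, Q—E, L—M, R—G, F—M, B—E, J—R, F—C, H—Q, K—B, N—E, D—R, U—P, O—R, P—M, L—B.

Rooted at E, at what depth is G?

3

E – B – R – G — 3 edges.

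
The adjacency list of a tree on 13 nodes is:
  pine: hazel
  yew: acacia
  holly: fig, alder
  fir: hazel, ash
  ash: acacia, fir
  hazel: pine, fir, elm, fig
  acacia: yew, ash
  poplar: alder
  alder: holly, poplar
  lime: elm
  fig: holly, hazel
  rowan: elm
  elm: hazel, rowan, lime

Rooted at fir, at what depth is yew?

Climbing from yew to the root: yew–acacia–ash–fir. That's 3 steps.

3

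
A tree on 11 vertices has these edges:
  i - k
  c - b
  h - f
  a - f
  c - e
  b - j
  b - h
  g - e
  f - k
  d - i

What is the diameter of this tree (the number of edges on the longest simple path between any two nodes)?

A longest path is g - e - c - b - h - f - k - i - d, with 8 edges.

8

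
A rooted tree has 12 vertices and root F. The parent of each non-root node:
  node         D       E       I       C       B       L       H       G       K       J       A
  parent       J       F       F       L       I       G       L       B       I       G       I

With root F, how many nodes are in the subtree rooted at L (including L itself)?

3

The subtree rooted at L contains: L, H, C — 3 nodes.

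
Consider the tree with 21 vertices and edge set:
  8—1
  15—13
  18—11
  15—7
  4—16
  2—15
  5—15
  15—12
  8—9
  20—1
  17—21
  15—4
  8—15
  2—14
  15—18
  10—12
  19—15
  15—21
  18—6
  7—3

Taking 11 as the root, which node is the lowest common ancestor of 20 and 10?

15

Ancestors of 20 (toward the root): 20, 1, 8, 15, 18, 11.
Ancestors of 10: 10, 12, 15, 18, 11.
The deepest node appearing in both lists is 15.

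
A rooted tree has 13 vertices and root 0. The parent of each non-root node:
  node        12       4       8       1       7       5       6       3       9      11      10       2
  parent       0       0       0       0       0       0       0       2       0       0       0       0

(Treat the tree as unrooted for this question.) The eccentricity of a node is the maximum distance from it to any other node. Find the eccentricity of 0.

2

Distances from 0 peak at 2, attained at 3.
0-2-3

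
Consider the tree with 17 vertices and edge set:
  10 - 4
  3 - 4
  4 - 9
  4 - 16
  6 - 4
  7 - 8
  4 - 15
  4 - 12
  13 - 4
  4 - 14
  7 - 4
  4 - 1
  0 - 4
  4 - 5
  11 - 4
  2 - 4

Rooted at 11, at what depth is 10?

2

Path from 11 to 10: 11 → 4 → 10, which has 2 edges.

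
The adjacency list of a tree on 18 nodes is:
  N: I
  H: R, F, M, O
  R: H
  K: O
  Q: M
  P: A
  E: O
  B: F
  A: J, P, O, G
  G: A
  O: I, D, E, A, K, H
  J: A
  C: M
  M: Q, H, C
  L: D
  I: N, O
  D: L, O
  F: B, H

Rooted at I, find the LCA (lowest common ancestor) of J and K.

J's ancestor chain is J, A, O, I and K's is K, O, I; they first meet at O.

O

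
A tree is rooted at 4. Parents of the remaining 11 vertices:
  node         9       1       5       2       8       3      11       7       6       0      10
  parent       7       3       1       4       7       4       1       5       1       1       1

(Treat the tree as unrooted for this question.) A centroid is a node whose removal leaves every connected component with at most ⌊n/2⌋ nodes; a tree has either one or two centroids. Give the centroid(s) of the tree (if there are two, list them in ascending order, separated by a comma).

1

Delete 1: the remaining components have sizes 4, 3, 1, 1, 1, 1. Max 4 ≤ 6, so 1 is a centroid.
Every other node leaves some component of size > 6, so the centroid is unique.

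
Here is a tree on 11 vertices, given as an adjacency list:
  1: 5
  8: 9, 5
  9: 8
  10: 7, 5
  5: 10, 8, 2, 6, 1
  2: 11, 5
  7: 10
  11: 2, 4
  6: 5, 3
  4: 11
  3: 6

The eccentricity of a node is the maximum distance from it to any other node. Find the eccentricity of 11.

Distances from 11 peak at 4, attained at 3 (9, 7 also at distance 4).
11-2-5-6-3

4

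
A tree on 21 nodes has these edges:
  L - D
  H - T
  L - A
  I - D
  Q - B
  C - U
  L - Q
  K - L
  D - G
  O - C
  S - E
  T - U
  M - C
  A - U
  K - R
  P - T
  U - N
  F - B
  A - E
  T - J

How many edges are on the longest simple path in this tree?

7

BFS from F reaches J last, at distance 7; BFS from J confirms no node is farther.
Path: F – B – Q – L – A – U – T – J.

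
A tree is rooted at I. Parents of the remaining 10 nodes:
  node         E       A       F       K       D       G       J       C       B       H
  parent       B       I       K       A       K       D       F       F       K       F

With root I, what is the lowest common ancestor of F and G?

K

Ancestors of F (toward the root): F, K, A, I.
Ancestors of G: G, D, K, A, I.
The deepest node appearing in both lists is K.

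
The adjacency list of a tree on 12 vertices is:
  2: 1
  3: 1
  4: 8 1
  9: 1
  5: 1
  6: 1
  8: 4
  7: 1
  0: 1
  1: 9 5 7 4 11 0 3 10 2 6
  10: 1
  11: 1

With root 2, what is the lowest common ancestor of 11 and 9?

Path 11→root: 11 1 2; path 9→root: 9 1 2.
First common node: 1.

1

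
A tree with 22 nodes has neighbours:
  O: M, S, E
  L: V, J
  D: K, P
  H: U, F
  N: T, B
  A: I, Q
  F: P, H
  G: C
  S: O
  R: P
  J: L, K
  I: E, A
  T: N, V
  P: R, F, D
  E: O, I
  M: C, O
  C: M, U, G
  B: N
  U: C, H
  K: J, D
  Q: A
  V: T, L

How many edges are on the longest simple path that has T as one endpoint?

16

The node farthest from T is Q, via T–V–L–J–K–D–P–F–H–U–C–M–O–E–I–A–Q — 16 edges.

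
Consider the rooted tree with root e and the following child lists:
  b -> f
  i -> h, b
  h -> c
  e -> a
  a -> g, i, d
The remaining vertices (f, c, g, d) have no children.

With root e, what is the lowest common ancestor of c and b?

Path c→root: c h i a e; path b→root: b i a e.
First common node: i.

i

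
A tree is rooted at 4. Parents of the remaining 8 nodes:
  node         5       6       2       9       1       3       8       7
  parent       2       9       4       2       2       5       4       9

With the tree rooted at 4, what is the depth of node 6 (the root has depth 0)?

3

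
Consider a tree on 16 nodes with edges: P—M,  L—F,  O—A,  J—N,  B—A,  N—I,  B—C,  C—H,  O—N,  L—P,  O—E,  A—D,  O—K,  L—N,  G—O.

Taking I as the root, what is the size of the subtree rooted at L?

The subtree rooted at L contains: L, P, F, M — 4 nodes.

4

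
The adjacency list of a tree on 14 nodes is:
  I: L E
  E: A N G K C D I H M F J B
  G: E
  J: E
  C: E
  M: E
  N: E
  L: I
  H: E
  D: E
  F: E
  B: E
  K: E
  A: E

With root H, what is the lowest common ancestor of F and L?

F's ancestor chain is F, E, H and L's is L, I, E, H; they first meet at E.

E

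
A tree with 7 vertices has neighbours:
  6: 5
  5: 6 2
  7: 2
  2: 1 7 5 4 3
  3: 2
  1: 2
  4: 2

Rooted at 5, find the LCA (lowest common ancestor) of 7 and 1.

2

Ancestors of 7 (toward the root): 7, 2, 5.
Ancestors of 1: 1, 2, 5.
The deepest node appearing in both lists is 2.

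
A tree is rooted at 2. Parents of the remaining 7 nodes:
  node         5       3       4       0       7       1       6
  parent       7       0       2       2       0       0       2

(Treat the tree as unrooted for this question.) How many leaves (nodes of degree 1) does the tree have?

5

The leaves are 1, 3, 4, 5, 6.
That is 5 leaves.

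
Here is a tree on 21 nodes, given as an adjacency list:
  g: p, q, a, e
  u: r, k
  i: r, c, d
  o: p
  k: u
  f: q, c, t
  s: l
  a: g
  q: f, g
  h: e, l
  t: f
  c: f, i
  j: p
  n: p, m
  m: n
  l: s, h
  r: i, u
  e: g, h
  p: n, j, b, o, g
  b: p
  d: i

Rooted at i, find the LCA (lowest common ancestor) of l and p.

g

Path l→root: l h e g q f c i; path p→root: p g q f c i.
First common node: g.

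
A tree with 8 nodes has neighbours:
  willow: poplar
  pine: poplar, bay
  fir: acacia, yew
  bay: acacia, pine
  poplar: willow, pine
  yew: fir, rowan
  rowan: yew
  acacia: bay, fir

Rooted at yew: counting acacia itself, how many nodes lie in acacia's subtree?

acacia's subtree: {acacia, bay, pine, poplar, willow}, size 5.

5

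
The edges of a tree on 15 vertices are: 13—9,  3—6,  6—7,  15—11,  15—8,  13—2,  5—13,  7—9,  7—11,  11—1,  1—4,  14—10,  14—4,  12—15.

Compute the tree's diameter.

Starting from 10, a farthest node is 5 at distance 8.
One longest path: 10-14-4-1-11-7-9-13-5.
So the diameter is 8.

8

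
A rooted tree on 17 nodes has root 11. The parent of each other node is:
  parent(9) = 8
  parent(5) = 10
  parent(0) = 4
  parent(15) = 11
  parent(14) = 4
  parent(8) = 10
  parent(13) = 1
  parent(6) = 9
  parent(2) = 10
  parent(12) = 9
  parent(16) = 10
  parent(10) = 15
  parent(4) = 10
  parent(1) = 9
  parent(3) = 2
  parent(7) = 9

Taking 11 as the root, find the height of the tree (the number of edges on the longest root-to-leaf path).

The longest root-to-leaf path is 11-15-10-8-9-1-13 (6 edges).

6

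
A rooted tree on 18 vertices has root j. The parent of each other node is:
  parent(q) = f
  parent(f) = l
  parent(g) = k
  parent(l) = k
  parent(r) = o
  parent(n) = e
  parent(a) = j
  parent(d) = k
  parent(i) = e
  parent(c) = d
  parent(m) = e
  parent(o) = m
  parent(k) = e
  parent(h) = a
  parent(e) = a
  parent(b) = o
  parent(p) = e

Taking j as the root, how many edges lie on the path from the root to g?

4

j – a – e – k – g — 4 edges.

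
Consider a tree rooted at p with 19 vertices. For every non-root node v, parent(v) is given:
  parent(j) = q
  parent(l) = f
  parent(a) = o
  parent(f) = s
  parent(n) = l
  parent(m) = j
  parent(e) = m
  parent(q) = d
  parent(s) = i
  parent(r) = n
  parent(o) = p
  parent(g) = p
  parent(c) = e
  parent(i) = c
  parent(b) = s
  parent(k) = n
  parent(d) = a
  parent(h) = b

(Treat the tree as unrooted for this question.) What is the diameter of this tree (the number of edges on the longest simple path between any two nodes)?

15

A longest path is g–p–o–a–d–q–j–m–e–c–i–s–f–l–n–r, with 15 edges.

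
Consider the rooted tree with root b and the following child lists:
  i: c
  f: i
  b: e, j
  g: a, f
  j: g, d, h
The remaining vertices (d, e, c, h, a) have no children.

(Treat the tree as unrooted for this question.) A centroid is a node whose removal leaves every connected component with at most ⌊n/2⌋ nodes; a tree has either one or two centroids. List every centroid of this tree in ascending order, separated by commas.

If j is removed the pieces have sizes 5, 2, 1, 1, all ≤ ⌊10/2⌋ = 5.
Its neighbour g also leaves a largest component of size 5, so both are centroids.

g, j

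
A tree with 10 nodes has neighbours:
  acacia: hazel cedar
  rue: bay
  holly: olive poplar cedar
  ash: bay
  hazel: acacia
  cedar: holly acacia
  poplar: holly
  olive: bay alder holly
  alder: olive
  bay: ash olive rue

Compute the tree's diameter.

Starting from ash, a farthest node is hazel at distance 6.
One longest path: ash - bay - olive - holly - cedar - acacia - hazel.
So the diameter is 6.

6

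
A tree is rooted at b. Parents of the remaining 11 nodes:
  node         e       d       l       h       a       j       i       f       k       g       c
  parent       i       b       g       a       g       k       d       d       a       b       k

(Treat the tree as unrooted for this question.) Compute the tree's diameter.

7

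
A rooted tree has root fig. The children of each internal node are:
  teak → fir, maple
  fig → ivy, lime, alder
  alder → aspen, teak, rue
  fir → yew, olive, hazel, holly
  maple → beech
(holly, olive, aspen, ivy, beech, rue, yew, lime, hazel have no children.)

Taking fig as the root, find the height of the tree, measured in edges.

olive sits deepest: fig–alder–teak–fir–olive — 4 edges from the root.

4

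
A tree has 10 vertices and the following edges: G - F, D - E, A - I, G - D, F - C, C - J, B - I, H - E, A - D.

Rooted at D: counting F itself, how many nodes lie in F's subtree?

3

The subtree rooted at F contains: F, C, J — 3 nodes.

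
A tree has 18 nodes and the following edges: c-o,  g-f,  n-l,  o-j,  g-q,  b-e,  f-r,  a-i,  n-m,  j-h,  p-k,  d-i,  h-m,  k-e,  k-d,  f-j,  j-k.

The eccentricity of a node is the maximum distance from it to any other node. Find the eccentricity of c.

The node farthest from c is a (l also at distance 6), via c-o-j-k-d-i-a — 6 edges.

6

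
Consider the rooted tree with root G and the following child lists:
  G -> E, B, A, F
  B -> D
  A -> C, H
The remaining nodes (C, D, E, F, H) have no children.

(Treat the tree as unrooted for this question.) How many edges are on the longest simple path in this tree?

4

Starting from D, a farthest node is C at distance 4.
One longest path: D-B-G-A-C.
So the diameter is 4.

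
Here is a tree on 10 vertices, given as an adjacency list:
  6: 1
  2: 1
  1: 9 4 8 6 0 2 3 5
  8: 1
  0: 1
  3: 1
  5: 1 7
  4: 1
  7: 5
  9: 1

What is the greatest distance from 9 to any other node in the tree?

3

Distances from 9 peak at 3, attained at 7.
9-1-5-7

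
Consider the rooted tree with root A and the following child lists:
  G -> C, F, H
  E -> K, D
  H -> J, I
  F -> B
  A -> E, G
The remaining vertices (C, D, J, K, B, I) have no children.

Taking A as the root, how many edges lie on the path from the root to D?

A–E–D — 2 edges.

2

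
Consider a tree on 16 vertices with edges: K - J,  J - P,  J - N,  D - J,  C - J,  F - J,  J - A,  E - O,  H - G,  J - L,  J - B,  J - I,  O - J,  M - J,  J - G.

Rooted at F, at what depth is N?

F–J–N — 2 edges.

2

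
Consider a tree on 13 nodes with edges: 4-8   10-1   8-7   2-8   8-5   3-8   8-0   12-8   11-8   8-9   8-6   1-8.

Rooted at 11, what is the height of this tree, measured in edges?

3

A deepest node is 10, reached by 11-8-1-10.
That path has 3 edges, so the height is 3.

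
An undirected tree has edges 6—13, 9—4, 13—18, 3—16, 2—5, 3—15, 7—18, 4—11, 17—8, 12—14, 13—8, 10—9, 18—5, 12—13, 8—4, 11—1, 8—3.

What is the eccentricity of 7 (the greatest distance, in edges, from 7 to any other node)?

Distances from 7 peak at 6, attained at 1 (10 also at distance 6).
7-18-13-8-4-11-1

6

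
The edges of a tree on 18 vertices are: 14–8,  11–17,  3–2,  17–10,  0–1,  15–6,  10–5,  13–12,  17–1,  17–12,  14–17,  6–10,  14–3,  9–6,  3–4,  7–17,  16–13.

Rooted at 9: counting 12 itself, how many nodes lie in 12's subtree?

3

12's subtree: {12, 13, 16}, size 3.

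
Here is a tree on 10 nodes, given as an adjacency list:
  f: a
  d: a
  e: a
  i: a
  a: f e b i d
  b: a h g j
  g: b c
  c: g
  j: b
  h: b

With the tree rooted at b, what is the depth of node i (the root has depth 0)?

Path from b to i: b – a – i, which has 2 edges.

2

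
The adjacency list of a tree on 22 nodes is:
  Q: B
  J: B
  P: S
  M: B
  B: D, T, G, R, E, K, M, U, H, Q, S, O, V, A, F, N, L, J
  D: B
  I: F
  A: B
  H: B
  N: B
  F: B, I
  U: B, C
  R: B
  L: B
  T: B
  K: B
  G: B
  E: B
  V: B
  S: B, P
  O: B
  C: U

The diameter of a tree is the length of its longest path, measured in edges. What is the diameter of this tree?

4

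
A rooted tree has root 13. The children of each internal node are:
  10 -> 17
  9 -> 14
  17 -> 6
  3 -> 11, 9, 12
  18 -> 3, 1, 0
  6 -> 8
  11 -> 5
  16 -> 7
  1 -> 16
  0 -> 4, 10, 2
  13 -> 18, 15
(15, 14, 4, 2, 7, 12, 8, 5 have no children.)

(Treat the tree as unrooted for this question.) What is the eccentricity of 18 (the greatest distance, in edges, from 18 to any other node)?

A farthest node from 18 is 8.
The path 18 – 0 – 10 – 17 – 6 – 8 has 5 edges.

5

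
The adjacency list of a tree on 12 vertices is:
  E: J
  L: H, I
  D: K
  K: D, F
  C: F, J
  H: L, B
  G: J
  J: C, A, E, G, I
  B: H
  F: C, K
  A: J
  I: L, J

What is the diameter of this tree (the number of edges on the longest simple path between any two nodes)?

BFS from B reaches D last, at distance 8; BFS from D confirms no node is farther.
Path: B–H–L–I–J–C–F–K–D.

8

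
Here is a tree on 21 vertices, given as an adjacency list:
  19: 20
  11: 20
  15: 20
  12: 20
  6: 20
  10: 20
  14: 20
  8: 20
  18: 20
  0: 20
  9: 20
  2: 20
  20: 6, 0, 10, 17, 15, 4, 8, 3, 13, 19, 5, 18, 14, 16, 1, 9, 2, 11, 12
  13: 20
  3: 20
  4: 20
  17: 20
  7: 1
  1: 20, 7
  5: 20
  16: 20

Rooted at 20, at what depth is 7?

2

20 → 1 → 7 — 2 edges.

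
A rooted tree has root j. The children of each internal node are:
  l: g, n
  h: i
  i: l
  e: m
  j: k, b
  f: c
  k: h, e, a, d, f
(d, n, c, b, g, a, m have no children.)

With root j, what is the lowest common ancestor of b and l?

Path b→root: b j; path l→root: l i h k j.
First common node: j.

j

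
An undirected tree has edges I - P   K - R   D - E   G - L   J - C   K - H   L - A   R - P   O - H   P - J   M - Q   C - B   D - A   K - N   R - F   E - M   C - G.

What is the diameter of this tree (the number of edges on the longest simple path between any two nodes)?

Starting from Q, a farthest node is O at distance 13.
One longest path: Q-M-E-D-A-L-G-C-J-P-R-K-H-O.
So the diameter is 13.

13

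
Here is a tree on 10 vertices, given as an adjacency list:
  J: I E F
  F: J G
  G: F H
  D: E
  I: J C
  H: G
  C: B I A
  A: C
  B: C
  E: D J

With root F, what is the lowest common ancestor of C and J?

Path C→root: C I J F; path J→root: J F.
First common node: J.

J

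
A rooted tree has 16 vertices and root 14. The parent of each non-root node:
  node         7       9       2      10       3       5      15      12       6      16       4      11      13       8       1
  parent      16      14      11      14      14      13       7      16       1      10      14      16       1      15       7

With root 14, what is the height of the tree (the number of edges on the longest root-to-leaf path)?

6

The longest root-to-leaf path is 14–10–16–7–1–13–5 (6 edges).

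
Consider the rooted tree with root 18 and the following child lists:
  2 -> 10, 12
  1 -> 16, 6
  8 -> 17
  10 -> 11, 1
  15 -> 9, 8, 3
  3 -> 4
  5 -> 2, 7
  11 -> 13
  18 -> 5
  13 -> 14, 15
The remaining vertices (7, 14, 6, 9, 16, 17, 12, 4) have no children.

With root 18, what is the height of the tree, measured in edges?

8

17 sits deepest: 18–5–2–10–11–13–15–8–17 — 8 edges from the root.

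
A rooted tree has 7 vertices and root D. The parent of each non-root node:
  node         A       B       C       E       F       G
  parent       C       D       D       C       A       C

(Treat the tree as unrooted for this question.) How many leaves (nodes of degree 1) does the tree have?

Exactly 4 nodes have a single neighbour: B, E, F, G.

4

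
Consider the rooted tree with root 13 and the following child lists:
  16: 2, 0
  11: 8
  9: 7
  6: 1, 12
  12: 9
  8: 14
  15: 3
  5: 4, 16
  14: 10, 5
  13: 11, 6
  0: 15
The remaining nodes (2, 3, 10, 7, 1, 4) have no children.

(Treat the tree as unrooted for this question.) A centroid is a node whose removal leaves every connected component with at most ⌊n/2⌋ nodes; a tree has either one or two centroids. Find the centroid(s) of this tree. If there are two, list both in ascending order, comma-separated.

If 14 is removed the pieces have sizes 8, 7, 1, all ≤ ⌊17/2⌋ = 8.
No neighbour of 14 does as well, so 14 is the unique centroid.

14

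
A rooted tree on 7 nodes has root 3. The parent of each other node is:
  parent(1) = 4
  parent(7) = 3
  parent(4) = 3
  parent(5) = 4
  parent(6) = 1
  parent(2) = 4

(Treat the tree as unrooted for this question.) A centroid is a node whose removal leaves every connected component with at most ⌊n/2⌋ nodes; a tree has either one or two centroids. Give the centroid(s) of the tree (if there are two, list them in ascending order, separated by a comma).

If 4 is removed the pieces have sizes 2, 2, 1, 1, all ≤ ⌊7/2⌋ = 3.
Every other node leaves some component of size > 3, so the centroid is unique.

4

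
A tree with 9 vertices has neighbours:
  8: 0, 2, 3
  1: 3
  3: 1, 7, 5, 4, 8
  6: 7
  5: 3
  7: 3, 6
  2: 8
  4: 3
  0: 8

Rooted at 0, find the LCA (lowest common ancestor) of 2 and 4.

Path 2→root: 2 8 0; path 4→root: 4 3 8 0.
First common node: 8.

8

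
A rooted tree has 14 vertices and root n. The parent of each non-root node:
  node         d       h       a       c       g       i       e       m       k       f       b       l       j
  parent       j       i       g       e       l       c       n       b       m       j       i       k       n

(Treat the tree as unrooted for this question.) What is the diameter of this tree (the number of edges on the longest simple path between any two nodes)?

11

Starting from a, a farthest node is f at distance 11.
One longest path: a - g - l - k - m - b - i - c - e - n - j - f.
So the diameter is 11.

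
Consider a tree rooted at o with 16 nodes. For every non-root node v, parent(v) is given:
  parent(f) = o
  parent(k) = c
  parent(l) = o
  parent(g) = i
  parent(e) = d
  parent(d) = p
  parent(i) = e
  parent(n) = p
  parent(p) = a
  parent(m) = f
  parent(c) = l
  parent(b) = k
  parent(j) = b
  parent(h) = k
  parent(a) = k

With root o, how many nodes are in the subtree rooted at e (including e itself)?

3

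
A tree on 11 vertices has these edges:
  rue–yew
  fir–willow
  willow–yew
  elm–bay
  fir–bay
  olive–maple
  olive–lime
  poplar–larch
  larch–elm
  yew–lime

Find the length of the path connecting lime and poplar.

lime - yew - willow - fir - bay - elm - larch - poplar: 7 edges.

7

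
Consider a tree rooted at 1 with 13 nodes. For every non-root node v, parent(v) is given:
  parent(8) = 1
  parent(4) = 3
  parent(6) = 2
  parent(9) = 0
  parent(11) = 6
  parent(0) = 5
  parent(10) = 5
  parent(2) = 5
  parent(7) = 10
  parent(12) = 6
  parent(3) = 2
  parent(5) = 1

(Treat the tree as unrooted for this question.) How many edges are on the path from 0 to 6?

3

0–5–2–6: 3 edges.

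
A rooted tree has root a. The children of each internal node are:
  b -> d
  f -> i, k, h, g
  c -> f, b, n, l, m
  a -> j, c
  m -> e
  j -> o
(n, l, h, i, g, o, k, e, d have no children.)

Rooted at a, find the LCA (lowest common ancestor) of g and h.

f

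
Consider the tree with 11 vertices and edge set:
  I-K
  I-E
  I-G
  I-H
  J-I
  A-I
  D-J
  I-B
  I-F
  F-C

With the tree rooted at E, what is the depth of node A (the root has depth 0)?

2

Climbing from A to the root: A → I → E. That's 2 steps.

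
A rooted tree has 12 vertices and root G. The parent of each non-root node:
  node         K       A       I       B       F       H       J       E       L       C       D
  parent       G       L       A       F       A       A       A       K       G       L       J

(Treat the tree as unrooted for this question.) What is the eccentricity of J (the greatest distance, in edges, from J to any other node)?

5

Distances from J peak at 5, attained at E.
J–A–L–G–K–E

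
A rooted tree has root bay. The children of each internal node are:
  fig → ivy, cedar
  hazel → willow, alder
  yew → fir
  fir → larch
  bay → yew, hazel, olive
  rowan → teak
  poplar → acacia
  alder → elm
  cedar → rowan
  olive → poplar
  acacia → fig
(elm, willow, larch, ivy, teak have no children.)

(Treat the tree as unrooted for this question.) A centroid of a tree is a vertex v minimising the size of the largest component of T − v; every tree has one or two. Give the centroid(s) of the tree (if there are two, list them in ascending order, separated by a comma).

bay, olive

Delete bay: the remaining components have sizes 8, 4, 3. Max 8 ≤ 8, so bay is a centroid.
Its neighbour olive also leaves a largest component of size 8, so both are centroids.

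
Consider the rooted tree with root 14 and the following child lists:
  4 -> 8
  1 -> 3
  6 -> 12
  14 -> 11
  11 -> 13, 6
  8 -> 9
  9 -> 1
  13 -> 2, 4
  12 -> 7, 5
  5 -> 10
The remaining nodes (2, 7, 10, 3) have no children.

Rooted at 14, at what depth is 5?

14 – 11 – 6 – 12 – 5 — 4 edges.

4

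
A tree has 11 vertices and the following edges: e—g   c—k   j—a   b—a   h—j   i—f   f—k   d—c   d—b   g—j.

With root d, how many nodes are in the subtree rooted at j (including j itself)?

j's subtree: {j, h, g, e}, size 4.

4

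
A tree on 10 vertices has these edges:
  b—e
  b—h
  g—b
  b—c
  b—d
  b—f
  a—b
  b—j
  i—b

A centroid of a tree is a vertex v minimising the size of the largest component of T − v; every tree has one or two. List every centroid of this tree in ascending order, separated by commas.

Delete b: the remaining components have sizes 1, 1, 1, 1, 1, 1, 1, 1, 1. Max 1 ≤ 5, so b is a centroid.
No neighbour of b does as well, so b is the unique centroid.

b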